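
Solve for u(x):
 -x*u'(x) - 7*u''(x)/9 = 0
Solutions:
 u(x) = C1 + C2*erf(3*sqrt(14)*x/14)


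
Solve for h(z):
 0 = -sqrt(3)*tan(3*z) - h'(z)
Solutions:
 h(z) = C1 + sqrt(3)*log(cos(3*z))/3


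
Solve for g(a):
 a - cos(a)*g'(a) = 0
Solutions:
 g(a) = C1 + Integral(a/cos(a), a)


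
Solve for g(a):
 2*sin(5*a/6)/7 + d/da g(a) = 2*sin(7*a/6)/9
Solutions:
 g(a) = C1 + 12*cos(5*a/6)/35 - 4*cos(7*a/6)/21


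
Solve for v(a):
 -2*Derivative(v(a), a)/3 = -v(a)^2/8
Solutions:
 v(a) = -16/(C1 + 3*a)


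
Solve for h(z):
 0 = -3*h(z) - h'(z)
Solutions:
 h(z) = C1*exp(-3*z)


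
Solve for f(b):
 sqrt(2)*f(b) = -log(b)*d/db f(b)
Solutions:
 f(b) = C1*exp(-sqrt(2)*li(b))


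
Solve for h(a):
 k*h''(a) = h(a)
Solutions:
 h(a) = C1*exp(-a*sqrt(1/k)) + C2*exp(a*sqrt(1/k))


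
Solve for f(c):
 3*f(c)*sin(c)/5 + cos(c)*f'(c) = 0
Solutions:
 f(c) = C1*cos(c)^(3/5)


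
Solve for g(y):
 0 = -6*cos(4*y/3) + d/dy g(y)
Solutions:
 g(y) = C1 + 9*sin(4*y/3)/2


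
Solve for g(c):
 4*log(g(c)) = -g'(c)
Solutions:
 li(g(c)) = C1 - 4*c


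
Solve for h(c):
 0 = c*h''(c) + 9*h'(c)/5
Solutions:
 h(c) = C1 + C2/c^(4/5)


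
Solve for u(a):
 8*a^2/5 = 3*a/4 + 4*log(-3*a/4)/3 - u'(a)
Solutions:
 u(a) = C1 - 8*a^3/15 + 3*a^2/8 + 4*a*log(-a)/3 + 4*a*(-2*log(2) - 1 + log(3))/3


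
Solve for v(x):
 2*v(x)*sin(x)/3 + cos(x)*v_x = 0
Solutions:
 v(x) = C1*cos(x)^(2/3)


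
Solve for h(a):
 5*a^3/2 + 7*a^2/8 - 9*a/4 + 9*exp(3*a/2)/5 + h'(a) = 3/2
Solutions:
 h(a) = C1 - 5*a^4/8 - 7*a^3/24 + 9*a^2/8 + 3*a/2 - 6*exp(3*a/2)/5


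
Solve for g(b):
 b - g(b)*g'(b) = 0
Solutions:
 g(b) = -sqrt(C1 + b^2)
 g(b) = sqrt(C1 + b^2)


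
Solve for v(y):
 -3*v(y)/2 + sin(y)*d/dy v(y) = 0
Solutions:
 v(y) = C1*(cos(y) - 1)^(3/4)/(cos(y) + 1)^(3/4)


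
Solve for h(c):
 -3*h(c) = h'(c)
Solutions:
 h(c) = C1*exp(-3*c)


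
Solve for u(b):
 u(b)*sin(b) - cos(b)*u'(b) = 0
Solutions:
 u(b) = C1/cos(b)


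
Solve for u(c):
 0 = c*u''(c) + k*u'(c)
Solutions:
 u(c) = C1 + c^(1 - re(k))*(C2*sin(log(c)*Abs(im(k))) + C3*cos(log(c)*im(k)))


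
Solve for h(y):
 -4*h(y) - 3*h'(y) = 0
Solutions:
 h(y) = C1*exp(-4*y/3)


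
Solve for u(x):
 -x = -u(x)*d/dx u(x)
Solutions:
 u(x) = -sqrt(C1 + x^2)
 u(x) = sqrt(C1 + x^2)


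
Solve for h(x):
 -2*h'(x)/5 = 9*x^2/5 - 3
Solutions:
 h(x) = C1 - 3*x^3/2 + 15*x/2


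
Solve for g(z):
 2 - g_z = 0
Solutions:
 g(z) = C1 + 2*z


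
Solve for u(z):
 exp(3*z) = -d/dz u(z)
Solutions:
 u(z) = C1 - exp(3*z)/3


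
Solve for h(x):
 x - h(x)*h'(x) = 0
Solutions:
 h(x) = -sqrt(C1 + x^2)
 h(x) = sqrt(C1 + x^2)


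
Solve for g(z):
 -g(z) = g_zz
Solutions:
 g(z) = C1*sin(z) + C2*cos(z)


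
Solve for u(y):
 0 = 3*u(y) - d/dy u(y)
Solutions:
 u(y) = C1*exp(3*y)


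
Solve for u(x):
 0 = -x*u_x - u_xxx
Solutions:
 u(x) = C1 + Integral(C2*airyai(-x) + C3*airybi(-x), x)


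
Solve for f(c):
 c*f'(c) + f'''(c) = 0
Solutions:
 f(c) = C1 + Integral(C2*airyai(-c) + C3*airybi(-c), c)


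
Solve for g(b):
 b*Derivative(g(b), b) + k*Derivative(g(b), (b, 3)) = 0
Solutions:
 g(b) = C1 + Integral(C2*airyai(b*(-1/k)^(1/3)) + C3*airybi(b*(-1/k)^(1/3)), b)


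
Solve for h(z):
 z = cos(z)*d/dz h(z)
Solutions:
 h(z) = C1 + Integral(z/cos(z), z)


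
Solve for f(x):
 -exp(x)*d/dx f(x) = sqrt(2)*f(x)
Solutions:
 f(x) = C1*exp(sqrt(2)*exp(-x))


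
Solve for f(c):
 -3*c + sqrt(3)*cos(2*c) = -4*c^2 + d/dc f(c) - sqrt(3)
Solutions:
 f(c) = C1 + 4*c^3/3 - 3*c^2/2 + sqrt(3)*(c + sin(c)*cos(c))


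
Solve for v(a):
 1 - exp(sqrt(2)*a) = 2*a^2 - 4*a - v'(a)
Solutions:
 v(a) = C1 + 2*a^3/3 - 2*a^2 - a + sqrt(2)*exp(sqrt(2)*a)/2


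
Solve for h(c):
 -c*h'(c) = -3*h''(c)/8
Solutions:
 h(c) = C1 + C2*erfi(2*sqrt(3)*c/3)


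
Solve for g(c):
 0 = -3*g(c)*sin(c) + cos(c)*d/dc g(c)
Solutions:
 g(c) = C1/cos(c)^3


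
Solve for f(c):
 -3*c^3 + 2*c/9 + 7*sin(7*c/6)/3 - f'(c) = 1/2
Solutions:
 f(c) = C1 - 3*c^4/4 + c^2/9 - c/2 - 2*cos(7*c/6)


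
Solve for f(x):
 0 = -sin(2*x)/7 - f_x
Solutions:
 f(x) = C1 + cos(2*x)/14


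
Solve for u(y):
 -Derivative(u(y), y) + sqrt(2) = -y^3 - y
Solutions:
 u(y) = C1 + y^4/4 + y^2/2 + sqrt(2)*y


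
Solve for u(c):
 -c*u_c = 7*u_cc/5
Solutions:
 u(c) = C1 + C2*erf(sqrt(70)*c/14)


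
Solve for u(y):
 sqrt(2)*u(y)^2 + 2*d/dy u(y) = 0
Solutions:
 u(y) = 2/(C1 + sqrt(2)*y)


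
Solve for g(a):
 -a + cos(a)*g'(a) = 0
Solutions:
 g(a) = C1 + Integral(a/cos(a), a)


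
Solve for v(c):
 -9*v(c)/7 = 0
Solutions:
 v(c) = 0


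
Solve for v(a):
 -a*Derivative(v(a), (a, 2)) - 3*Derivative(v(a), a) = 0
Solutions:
 v(a) = C1 + C2/a^2


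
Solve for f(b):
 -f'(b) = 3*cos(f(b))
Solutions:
 f(b) = pi - asin((C1 + exp(6*b))/(C1 - exp(6*b)))
 f(b) = asin((C1 + exp(6*b))/(C1 - exp(6*b)))


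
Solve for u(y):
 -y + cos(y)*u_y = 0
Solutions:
 u(y) = C1 + Integral(y/cos(y), y)


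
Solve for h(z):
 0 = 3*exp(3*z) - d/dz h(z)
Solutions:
 h(z) = C1 + exp(3*z)


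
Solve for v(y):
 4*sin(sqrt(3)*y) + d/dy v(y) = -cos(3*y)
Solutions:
 v(y) = C1 - sin(3*y)/3 + 4*sqrt(3)*cos(sqrt(3)*y)/3


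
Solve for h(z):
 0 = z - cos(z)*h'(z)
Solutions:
 h(z) = C1 + Integral(z/cos(z), z)


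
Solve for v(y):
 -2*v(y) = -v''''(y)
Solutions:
 v(y) = C1*exp(-2^(1/4)*y) + C2*exp(2^(1/4)*y) + C3*sin(2^(1/4)*y) + C4*cos(2^(1/4)*y)


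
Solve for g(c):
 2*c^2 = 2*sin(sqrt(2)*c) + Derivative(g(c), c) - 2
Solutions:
 g(c) = C1 + 2*c^3/3 + 2*c + sqrt(2)*cos(sqrt(2)*c)


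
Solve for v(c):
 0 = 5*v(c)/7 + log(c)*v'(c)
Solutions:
 v(c) = C1*exp(-5*li(c)/7)


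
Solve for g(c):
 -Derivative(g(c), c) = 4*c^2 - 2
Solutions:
 g(c) = C1 - 4*c^3/3 + 2*c


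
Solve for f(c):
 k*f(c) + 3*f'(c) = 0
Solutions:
 f(c) = C1*exp(-c*k/3)


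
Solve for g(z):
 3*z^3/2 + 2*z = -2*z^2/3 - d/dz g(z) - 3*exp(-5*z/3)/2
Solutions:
 g(z) = C1 - 3*z^4/8 - 2*z^3/9 - z^2 + 9*exp(-5*z/3)/10


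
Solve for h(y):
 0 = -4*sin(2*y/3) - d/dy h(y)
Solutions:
 h(y) = C1 + 6*cos(2*y/3)


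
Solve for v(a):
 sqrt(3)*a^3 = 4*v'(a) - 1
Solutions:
 v(a) = C1 + sqrt(3)*a^4/16 + a/4


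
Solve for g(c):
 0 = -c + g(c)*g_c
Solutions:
 g(c) = -sqrt(C1 + c^2)
 g(c) = sqrt(C1 + c^2)


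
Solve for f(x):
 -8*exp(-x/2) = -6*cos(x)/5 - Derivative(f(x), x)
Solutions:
 f(x) = C1 - 6*sin(x)/5 - 16*exp(-x/2)


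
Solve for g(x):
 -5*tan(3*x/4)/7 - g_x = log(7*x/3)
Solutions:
 g(x) = C1 - x*log(x) - x*log(7) + x + x*log(3) + 20*log(cos(3*x/4))/21


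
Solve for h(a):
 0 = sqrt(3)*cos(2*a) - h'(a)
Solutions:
 h(a) = C1 + sqrt(3)*sin(2*a)/2


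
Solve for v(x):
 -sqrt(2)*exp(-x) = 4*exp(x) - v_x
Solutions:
 v(x) = C1 + 4*exp(x) - sqrt(2)*exp(-x)


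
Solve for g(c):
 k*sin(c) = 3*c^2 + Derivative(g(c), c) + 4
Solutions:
 g(c) = C1 - c^3 - 4*c - k*cos(c)


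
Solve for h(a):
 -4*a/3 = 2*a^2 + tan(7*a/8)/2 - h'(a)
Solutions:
 h(a) = C1 + 2*a^3/3 + 2*a^2/3 - 4*log(cos(7*a/8))/7


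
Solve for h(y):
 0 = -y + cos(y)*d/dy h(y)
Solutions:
 h(y) = C1 + Integral(y/cos(y), y)


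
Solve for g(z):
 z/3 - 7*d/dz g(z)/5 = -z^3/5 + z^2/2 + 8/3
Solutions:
 g(z) = C1 + z^4/28 - 5*z^3/42 + 5*z^2/42 - 40*z/21


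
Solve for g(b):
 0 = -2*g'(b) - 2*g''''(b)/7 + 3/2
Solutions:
 g(b) = C1 + C4*exp(-7^(1/3)*b) + 3*b/4 + (C2*sin(sqrt(3)*7^(1/3)*b/2) + C3*cos(sqrt(3)*7^(1/3)*b/2))*exp(7^(1/3)*b/2)


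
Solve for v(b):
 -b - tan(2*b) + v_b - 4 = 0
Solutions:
 v(b) = C1 + b^2/2 + 4*b - log(cos(2*b))/2


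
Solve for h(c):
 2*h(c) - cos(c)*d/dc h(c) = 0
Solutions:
 h(c) = C1*(sin(c) + 1)/(sin(c) - 1)


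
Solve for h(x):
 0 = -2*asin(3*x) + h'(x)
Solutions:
 h(x) = C1 + 2*x*asin(3*x) + 2*sqrt(1 - 9*x^2)/3


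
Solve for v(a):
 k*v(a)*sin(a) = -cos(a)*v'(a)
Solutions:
 v(a) = C1*exp(k*log(cos(a)))


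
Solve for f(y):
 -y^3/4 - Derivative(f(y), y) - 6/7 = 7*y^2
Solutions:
 f(y) = C1 - y^4/16 - 7*y^3/3 - 6*y/7


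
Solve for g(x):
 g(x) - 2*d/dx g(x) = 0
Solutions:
 g(x) = C1*exp(x/2)


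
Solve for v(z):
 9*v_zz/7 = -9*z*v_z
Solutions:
 v(z) = C1 + C2*erf(sqrt(14)*z/2)


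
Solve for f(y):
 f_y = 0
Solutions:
 f(y) = C1


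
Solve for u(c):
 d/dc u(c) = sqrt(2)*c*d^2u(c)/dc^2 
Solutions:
 u(c) = C1 + C2*c^(sqrt(2)/2 + 1)


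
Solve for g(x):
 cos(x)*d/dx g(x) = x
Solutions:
 g(x) = C1 + Integral(x/cos(x), x)


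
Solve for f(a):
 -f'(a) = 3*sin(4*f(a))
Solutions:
 f(a) = -acos((-C1 - exp(24*a))/(C1 - exp(24*a)))/4 + pi/2
 f(a) = acos((-C1 - exp(24*a))/(C1 - exp(24*a)))/4


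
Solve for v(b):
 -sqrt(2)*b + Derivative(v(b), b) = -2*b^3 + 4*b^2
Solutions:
 v(b) = C1 - b^4/2 + 4*b^3/3 + sqrt(2)*b^2/2


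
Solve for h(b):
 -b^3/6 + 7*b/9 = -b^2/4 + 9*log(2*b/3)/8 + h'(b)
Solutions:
 h(b) = C1 - b^4/24 + b^3/12 + 7*b^2/18 - 9*b*log(b)/8 - 9*b*log(2)/8 + 9*b/8 + 9*b*log(3)/8


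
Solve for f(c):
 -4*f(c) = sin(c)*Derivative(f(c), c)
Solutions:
 f(c) = C1*(cos(c)^2 + 2*cos(c) + 1)/(cos(c)^2 - 2*cos(c) + 1)


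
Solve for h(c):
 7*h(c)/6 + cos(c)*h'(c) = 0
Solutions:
 h(c) = C1*(sin(c) - 1)^(7/12)/(sin(c) + 1)^(7/12)


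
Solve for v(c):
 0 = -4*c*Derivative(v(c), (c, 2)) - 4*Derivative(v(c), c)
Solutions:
 v(c) = C1 + C2*log(c)


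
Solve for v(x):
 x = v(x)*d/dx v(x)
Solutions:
 v(x) = -sqrt(C1 + x^2)
 v(x) = sqrt(C1 + x^2)


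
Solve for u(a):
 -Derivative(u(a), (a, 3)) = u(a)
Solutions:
 u(a) = C3*exp(-a) + (C1*sin(sqrt(3)*a/2) + C2*cos(sqrt(3)*a/2))*exp(a/2)


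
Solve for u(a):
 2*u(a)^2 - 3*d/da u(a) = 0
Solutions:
 u(a) = -3/(C1 + 2*a)


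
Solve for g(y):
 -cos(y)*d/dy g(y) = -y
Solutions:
 g(y) = C1 + Integral(y/cos(y), y)


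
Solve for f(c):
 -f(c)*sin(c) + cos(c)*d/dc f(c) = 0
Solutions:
 f(c) = C1/cos(c)


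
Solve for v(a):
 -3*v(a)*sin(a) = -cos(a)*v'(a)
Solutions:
 v(a) = C1/cos(a)^3


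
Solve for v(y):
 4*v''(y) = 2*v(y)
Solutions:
 v(y) = C1*exp(-sqrt(2)*y/2) + C2*exp(sqrt(2)*y/2)


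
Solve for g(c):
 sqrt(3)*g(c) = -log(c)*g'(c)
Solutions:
 g(c) = C1*exp(-sqrt(3)*li(c))


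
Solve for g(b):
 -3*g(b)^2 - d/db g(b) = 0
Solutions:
 g(b) = 1/(C1 + 3*b)


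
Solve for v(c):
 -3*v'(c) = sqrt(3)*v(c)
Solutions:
 v(c) = C1*exp(-sqrt(3)*c/3)


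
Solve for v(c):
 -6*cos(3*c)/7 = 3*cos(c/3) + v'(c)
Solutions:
 v(c) = C1 - 9*sin(c/3) - 2*sin(3*c)/7


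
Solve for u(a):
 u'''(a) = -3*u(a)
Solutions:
 u(a) = C3*exp(-3^(1/3)*a) + (C1*sin(3^(5/6)*a/2) + C2*cos(3^(5/6)*a/2))*exp(3^(1/3)*a/2)


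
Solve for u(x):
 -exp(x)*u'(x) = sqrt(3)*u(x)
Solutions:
 u(x) = C1*exp(sqrt(3)*exp(-x))


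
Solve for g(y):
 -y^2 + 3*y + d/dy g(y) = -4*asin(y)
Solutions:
 g(y) = C1 + y^3/3 - 3*y^2/2 - 4*y*asin(y) - 4*sqrt(1 - y^2)


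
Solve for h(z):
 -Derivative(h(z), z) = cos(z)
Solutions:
 h(z) = C1 - sin(z)


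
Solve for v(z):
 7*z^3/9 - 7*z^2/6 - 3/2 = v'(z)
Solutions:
 v(z) = C1 + 7*z^4/36 - 7*z^3/18 - 3*z/2


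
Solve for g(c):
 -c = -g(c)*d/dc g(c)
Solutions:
 g(c) = -sqrt(C1 + c^2)
 g(c) = sqrt(C1 + c^2)


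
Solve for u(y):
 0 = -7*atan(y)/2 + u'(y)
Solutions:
 u(y) = C1 + 7*y*atan(y)/2 - 7*log(y^2 + 1)/4


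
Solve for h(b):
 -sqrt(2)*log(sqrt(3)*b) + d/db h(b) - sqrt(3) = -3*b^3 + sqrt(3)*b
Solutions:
 h(b) = C1 - 3*b^4/4 + sqrt(3)*b^2/2 + sqrt(2)*b*log(b) - sqrt(2)*b + sqrt(2)*b*log(3)/2 + sqrt(3)*b


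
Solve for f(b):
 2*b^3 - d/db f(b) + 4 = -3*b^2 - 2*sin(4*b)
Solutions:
 f(b) = C1 + b^4/2 + b^3 + 4*b - cos(4*b)/2


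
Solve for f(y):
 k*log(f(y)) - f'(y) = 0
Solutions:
 li(f(y)) = C1 + k*y


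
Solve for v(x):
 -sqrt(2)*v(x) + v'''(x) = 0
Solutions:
 v(x) = C3*exp(2^(1/6)*x) + (C1*sin(2^(1/6)*sqrt(3)*x/2) + C2*cos(2^(1/6)*sqrt(3)*x/2))*exp(-2^(1/6)*x/2)


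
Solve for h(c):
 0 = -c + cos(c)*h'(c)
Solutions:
 h(c) = C1 + Integral(c/cos(c), c)


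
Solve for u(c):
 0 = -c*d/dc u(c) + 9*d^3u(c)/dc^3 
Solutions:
 u(c) = C1 + Integral(C2*airyai(3^(1/3)*c/3) + C3*airybi(3^(1/3)*c/3), c)


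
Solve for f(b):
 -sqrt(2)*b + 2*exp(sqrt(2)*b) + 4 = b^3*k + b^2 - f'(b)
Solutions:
 f(b) = C1 + b^4*k/4 + b^3/3 + sqrt(2)*b^2/2 - 4*b - sqrt(2)*exp(sqrt(2)*b)


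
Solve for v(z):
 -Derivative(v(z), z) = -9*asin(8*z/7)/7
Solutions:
 v(z) = C1 + 9*z*asin(8*z/7)/7 + 9*sqrt(49 - 64*z^2)/56


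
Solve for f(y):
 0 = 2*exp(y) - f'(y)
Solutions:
 f(y) = C1 + 2*exp(y)


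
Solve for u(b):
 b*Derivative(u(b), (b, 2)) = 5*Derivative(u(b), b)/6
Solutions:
 u(b) = C1 + C2*b^(11/6)


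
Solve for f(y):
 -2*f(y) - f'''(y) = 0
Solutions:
 f(y) = C3*exp(-2^(1/3)*y) + (C1*sin(2^(1/3)*sqrt(3)*y/2) + C2*cos(2^(1/3)*sqrt(3)*y/2))*exp(2^(1/3)*y/2)


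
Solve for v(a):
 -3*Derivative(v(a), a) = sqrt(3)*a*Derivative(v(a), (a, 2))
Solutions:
 v(a) = C1 + C2*a^(1 - sqrt(3))


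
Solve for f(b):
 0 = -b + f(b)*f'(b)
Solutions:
 f(b) = -sqrt(C1 + b^2)
 f(b) = sqrt(C1 + b^2)


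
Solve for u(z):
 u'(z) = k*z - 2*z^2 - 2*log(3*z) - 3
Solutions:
 u(z) = C1 + k*z^2/2 - 2*z^3/3 - 2*z*log(z) - z*log(9) - z


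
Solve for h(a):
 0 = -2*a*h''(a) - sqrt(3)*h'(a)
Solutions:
 h(a) = C1 + C2*a^(1 - sqrt(3)/2)


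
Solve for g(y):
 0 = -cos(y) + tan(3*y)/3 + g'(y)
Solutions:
 g(y) = C1 + log(cos(3*y))/9 + sin(y)


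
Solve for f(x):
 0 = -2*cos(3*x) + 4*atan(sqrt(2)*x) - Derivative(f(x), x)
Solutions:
 f(x) = C1 + 4*x*atan(sqrt(2)*x) - sqrt(2)*log(2*x^2 + 1) - 2*sin(3*x)/3


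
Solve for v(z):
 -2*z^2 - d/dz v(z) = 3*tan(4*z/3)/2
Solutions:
 v(z) = C1 - 2*z^3/3 + 9*log(cos(4*z/3))/8


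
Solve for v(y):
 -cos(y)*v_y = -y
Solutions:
 v(y) = C1 + Integral(y/cos(y), y)


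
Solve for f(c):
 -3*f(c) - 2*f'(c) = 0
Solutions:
 f(c) = C1*exp(-3*c/2)


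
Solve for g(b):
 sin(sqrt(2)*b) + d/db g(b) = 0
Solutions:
 g(b) = C1 + sqrt(2)*cos(sqrt(2)*b)/2


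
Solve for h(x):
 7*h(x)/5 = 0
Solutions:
 h(x) = 0


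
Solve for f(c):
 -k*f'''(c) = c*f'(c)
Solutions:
 f(c) = C1 + Integral(C2*airyai(c*(-1/k)^(1/3)) + C3*airybi(c*(-1/k)^(1/3)), c)


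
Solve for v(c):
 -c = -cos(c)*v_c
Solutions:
 v(c) = C1 + Integral(c/cos(c), c)


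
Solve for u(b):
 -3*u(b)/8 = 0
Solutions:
 u(b) = 0


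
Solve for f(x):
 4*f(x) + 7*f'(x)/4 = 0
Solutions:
 f(x) = C1*exp(-16*x/7)


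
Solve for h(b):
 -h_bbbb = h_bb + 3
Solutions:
 h(b) = C1 + C2*b + C3*sin(b) + C4*cos(b) - 3*b^2/2


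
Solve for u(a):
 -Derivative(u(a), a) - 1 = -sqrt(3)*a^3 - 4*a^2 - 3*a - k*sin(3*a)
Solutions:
 u(a) = C1 + sqrt(3)*a^4/4 + 4*a^3/3 + 3*a^2/2 - a - k*cos(3*a)/3


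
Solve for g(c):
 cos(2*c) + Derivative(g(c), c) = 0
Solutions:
 g(c) = C1 - sin(2*c)/2


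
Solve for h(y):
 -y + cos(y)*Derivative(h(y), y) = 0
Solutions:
 h(y) = C1 + Integral(y/cos(y), y)


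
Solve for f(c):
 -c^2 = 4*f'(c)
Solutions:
 f(c) = C1 - c^3/12


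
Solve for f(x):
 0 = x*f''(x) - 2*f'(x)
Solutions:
 f(x) = C1 + C2*x^3


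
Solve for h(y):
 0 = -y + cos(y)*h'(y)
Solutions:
 h(y) = C1 + Integral(y/cos(y), y)


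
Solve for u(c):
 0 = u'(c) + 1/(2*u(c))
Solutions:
 u(c) = -sqrt(C1 - c)
 u(c) = sqrt(C1 - c)


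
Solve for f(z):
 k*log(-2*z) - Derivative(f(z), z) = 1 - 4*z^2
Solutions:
 f(z) = C1 + k*z*log(-z) + 4*z^3/3 + z*(-k + k*log(2) - 1)


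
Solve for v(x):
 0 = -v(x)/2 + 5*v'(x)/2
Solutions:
 v(x) = C1*exp(x/5)


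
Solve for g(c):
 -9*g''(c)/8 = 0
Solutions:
 g(c) = C1 + C2*c


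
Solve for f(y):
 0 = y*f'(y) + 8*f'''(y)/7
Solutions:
 f(y) = C1 + Integral(C2*airyai(-7^(1/3)*y/2) + C3*airybi(-7^(1/3)*y/2), y)


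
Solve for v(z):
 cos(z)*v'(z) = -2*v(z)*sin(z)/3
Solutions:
 v(z) = C1*cos(z)^(2/3)


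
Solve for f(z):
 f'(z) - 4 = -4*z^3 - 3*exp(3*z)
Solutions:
 f(z) = C1 - z^4 + 4*z - exp(3*z)


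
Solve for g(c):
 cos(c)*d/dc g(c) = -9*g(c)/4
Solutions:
 g(c) = C1*(sin(c) - 1)^(9/8)/(sin(c) + 1)^(9/8)


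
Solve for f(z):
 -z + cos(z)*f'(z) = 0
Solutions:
 f(z) = C1 + Integral(z/cos(z), z)


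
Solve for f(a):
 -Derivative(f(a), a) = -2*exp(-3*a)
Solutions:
 f(a) = C1 - 2*exp(-3*a)/3


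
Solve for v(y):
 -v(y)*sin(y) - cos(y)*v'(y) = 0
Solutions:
 v(y) = C1*cos(y)


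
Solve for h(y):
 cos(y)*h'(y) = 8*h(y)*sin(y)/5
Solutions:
 h(y) = C1/cos(y)^(8/5)


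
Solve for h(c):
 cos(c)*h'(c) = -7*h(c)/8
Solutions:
 h(c) = C1*(sin(c) - 1)^(7/16)/(sin(c) + 1)^(7/16)


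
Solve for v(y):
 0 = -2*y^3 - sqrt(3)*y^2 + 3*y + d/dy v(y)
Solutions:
 v(y) = C1 + y^4/2 + sqrt(3)*y^3/3 - 3*y^2/2


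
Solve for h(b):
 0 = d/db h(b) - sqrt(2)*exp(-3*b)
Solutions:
 h(b) = C1 - sqrt(2)*exp(-3*b)/3


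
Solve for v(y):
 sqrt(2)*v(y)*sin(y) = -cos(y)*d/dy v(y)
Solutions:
 v(y) = C1*cos(y)^(sqrt(2))


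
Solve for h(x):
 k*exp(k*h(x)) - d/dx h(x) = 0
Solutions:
 h(x) = Piecewise((log(-1/(C1*k + k^2*x))/k, Ne(k, 0)), (nan, True))
 h(x) = Piecewise((C1 + k*x, Eq(k, 0)), (nan, True))


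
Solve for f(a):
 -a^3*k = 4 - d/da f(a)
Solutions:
 f(a) = C1 + a^4*k/4 + 4*a


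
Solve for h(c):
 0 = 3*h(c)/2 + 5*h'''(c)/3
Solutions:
 h(c) = C3*exp(-30^(2/3)*c/10) + (C1*sin(3*10^(2/3)*3^(1/6)*c/20) + C2*cos(3*10^(2/3)*3^(1/6)*c/20))*exp(30^(2/3)*c/20)


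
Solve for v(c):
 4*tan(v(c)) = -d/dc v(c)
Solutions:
 v(c) = pi - asin(C1*exp(-4*c))
 v(c) = asin(C1*exp(-4*c))


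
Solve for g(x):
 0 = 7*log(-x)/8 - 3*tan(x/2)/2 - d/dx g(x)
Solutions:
 g(x) = C1 + 7*x*log(-x)/8 - 7*x/8 + 3*log(cos(x/2))


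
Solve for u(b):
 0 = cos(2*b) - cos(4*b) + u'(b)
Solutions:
 u(b) = C1 - sin(2*b)/2 + sin(4*b)/4


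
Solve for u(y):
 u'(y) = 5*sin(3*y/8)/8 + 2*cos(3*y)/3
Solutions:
 u(y) = C1 + 2*sin(3*y)/9 - 5*cos(3*y/8)/3


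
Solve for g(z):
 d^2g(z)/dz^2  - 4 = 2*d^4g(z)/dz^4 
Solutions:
 g(z) = C1 + C2*z + C3*exp(-sqrt(2)*z/2) + C4*exp(sqrt(2)*z/2) + 2*z^2


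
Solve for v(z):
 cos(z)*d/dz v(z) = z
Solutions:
 v(z) = C1 + Integral(z/cos(z), z)


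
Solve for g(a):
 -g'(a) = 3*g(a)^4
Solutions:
 g(a) = (-3^(2/3) - 3*3^(1/6)*I)*(1/(C1 + 3*a))^(1/3)/6
 g(a) = (-3^(2/3) + 3*3^(1/6)*I)*(1/(C1 + 3*a))^(1/3)/6
 g(a) = (1/(C1 + 9*a))^(1/3)


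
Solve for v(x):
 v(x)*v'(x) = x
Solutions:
 v(x) = -sqrt(C1 + x^2)
 v(x) = sqrt(C1 + x^2)


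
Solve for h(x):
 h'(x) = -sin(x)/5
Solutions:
 h(x) = C1 + cos(x)/5


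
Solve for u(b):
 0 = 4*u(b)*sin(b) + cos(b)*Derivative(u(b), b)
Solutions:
 u(b) = C1*cos(b)^4


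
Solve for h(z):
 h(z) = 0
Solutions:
 h(z) = 0


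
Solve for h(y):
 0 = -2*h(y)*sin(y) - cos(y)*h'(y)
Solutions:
 h(y) = C1*cos(y)^2


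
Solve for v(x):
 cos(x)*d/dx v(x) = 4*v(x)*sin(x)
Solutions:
 v(x) = C1/cos(x)^4


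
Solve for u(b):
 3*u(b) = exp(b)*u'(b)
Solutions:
 u(b) = C1*exp(-3*exp(-b))


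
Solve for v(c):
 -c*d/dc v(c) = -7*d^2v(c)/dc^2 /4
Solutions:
 v(c) = C1 + C2*erfi(sqrt(14)*c/7)


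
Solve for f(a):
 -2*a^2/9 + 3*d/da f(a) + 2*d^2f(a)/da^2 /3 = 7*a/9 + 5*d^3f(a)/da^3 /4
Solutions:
 f(a) = C1 + C2*exp(2*a*(2 - sqrt(139))/15) + C3*exp(2*a*(2 + sqrt(139))/15) + 2*a^3/81 + 55*a^2/486 + 25*a/2187


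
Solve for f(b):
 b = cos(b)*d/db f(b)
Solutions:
 f(b) = C1 + Integral(b/cos(b), b)


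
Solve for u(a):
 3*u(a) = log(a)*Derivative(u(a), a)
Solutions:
 u(a) = C1*exp(3*li(a))


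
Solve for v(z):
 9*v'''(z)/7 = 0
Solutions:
 v(z) = C1 + C2*z + C3*z^2


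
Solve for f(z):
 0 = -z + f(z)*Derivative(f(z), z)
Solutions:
 f(z) = -sqrt(C1 + z^2)
 f(z) = sqrt(C1 + z^2)


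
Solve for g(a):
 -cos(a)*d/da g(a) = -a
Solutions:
 g(a) = C1 + Integral(a/cos(a), a)


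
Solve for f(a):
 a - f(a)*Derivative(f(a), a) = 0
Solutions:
 f(a) = -sqrt(C1 + a^2)
 f(a) = sqrt(C1 + a^2)


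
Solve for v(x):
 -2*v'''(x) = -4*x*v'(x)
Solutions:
 v(x) = C1 + Integral(C2*airyai(2^(1/3)*x) + C3*airybi(2^(1/3)*x), x)


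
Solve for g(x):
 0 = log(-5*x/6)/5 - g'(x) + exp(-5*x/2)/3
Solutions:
 g(x) = C1 + x*log(-x)/5 + x*(-log(6) - 1 + log(5))/5 - 2*exp(-5*x/2)/15


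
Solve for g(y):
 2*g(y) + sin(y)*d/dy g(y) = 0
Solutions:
 g(y) = C1*(cos(y) + 1)/(cos(y) - 1)


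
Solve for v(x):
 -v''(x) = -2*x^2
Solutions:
 v(x) = C1 + C2*x + x^4/6


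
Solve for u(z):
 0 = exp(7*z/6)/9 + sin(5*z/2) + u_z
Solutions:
 u(z) = C1 - 2*exp(7*z/6)/21 + 2*cos(5*z/2)/5


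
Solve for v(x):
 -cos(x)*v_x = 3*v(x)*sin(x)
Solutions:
 v(x) = C1*cos(x)^3


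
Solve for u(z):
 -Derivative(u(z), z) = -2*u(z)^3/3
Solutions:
 u(z) = -sqrt(6)*sqrt(-1/(C1 + 2*z))/2
 u(z) = sqrt(6)*sqrt(-1/(C1 + 2*z))/2


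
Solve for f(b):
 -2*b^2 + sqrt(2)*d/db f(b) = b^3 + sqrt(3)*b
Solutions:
 f(b) = C1 + sqrt(2)*b^4/8 + sqrt(2)*b^3/3 + sqrt(6)*b^2/4


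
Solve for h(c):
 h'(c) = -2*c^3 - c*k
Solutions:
 h(c) = C1 - c^4/2 - c^2*k/2


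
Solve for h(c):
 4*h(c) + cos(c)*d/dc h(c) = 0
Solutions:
 h(c) = C1*(sin(c)^2 - 2*sin(c) + 1)/(sin(c)^2 + 2*sin(c) + 1)


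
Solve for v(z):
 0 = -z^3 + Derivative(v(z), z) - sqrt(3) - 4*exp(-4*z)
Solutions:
 v(z) = C1 + z^4/4 + sqrt(3)*z - exp(-4*z)


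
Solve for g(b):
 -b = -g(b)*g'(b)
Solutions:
 g(b) = -sqrt(C1 + b^2)
 g(b) = sqrt(C1 + b^2)


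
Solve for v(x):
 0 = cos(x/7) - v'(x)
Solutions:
 v(x) = C1 + 7*sin(x/7)


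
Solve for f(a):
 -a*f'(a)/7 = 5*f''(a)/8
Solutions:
 f(a) = C1 + C2*erf(2*sqrt(35)*a/35)


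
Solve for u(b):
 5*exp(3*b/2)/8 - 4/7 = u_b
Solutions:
 u(b) = C1 - 4*b/7 + 5*exp(3*b/2)/12


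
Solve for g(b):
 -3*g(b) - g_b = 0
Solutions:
 g(b) = C1*exp(-3*b)


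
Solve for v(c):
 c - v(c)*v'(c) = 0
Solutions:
 v(c) = -sqrt(C1 + c^2)
 v(c) = sqrt(C1 + c^2)


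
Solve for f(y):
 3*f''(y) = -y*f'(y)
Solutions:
 f(y) = C1 + C2*erf(sqrt(6)*y/6)


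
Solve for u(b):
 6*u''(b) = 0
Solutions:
 u(b) = C1 + C2*b


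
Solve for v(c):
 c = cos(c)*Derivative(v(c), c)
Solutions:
 v(c) = C1 + Integral(c/cos(c), c)


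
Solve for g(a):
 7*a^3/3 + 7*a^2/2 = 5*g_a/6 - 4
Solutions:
 g(a) = C1 + 7*a^4/10 + 7*a^3/5 + 24*a/5


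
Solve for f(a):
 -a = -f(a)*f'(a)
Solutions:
 f(a) = -sqrt(C1 + a^2)
 f(a) = sqrt(C1 + a^2)


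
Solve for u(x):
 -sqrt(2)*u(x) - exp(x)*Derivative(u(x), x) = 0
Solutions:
 u(x) = C1*exp(sqrt(2)*exp(-x))


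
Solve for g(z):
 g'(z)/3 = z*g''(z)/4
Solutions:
 g(z) = C1 + C2*z^(7/3)


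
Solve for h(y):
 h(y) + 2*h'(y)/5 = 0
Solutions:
 h(y) = C1*exp(-5*y/2)


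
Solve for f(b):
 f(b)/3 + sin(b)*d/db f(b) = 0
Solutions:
 f(b) = C1*(cos(b) + 1)^(1/6)/(cos(b) - 1)^(1/6)


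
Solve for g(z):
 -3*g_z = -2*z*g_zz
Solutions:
 g(z) = C1 + C2*z^(5/2)


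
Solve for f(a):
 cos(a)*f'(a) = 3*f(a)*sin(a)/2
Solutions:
 f(a) = C1/cos(a)^(3/2)


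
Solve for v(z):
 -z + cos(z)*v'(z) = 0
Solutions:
 v(z) = C1 + Integral(z/cos(z), z)


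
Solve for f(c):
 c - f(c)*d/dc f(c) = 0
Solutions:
 f(c) = -sqrt(C1 + c^2)
 f(c) = sqrt(C1 + c^2)


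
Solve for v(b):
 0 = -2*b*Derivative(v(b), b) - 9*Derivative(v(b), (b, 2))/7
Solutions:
 v(b) = C1 + C2*erf(sqrt(7)*b/3)


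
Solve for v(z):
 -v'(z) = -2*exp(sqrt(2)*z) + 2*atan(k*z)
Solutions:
 v(z) = C1 - 2*Piecewise((z*atan(k*z) - log(k^2*z^2 + 1)/(2*k), Ne(k, 0)), (0, True)) + sqrt(2)*exp(sqrt(2)*z)


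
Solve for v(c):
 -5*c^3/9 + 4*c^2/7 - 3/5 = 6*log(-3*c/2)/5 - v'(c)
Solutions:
 v(c) = C1 + 5*c^4/36 - 4*c^3/21 + 6*c*log(-c)/5 + 3*c*(-2*log(2) - 1 + 2*log(3))/5


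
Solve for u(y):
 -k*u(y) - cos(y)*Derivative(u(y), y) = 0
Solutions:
 u(y) = C1*exp(k*(log(sin(y) - 1) - log(sin(y) + 1))/2)


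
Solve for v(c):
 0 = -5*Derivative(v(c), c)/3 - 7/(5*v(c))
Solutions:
 v(c) = -sqrt(C1 - 42*c)/5
 v(c) = sqrt(C1 - 42*c)/5


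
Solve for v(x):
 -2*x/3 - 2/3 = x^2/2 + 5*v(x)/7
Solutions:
 v(x) = -7*x^2/10 - 14*x/15 - 14/15


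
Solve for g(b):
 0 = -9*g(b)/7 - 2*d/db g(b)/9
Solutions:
 g(b) = C1*exp(-81*b/14)


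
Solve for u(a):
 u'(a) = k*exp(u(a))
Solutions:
 u(a) = log(-1/(C1 + a*k))


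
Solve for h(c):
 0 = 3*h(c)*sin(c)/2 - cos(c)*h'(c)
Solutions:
 h(c) = C1/cos(c)^(3/2)


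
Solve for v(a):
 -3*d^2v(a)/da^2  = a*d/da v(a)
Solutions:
 v(a) = C1 + C2*erf(sqrt(6)*a/6)


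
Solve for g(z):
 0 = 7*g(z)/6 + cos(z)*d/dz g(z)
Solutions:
 g(z) = C1*(sin(z) - 1)^(7/12)/(sin(z) + 1)^(7/12)


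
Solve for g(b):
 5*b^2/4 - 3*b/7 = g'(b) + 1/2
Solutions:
 g(b) = C1 + 5*b^3/12 - 3*b^2/14 - b/2


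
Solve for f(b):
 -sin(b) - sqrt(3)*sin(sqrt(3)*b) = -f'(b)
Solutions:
 f(b) = C1 - cos(b) - cos(sqrt(3)*b)


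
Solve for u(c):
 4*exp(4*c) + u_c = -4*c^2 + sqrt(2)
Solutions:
 u(c) = C1 - 4*c^3/3 + sqrt(2)*c - exp(4*c)


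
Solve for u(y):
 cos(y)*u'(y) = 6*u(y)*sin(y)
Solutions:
 u(y) = C1/cos(y)^6


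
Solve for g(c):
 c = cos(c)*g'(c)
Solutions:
 g(c) = C1 + Integral(c/cos(c), c)


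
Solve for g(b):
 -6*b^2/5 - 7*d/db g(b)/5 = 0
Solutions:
 g(b) = C1 - 2*b^3/7


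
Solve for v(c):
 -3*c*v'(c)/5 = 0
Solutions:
 v(c) = C1


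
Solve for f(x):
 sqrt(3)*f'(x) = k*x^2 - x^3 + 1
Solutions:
 f(x) = C1 + sqrt(3)*k*x^3/9 - sqrt(3)*x^4/12 + sqrt(3)*x/3


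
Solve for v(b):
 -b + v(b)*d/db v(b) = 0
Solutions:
 v(b) = -sqrt(C1 + b^2)
 v(b) = sqrt(C1 + b^2)


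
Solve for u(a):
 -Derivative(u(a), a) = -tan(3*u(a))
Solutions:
 u(a) = -asin(C1*exp(3*a))/3 + pi/3
 u(a) = asin(C1*exp(3*a))/3


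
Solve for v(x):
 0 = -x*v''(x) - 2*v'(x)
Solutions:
 v(x) = C1 + C2/x


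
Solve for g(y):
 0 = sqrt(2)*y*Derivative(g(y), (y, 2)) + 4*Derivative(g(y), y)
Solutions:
 g(y) = C1 + C2*y^(1 - 2*sqrt(2))


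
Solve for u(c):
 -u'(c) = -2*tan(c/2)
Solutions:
 u(c) = C1 - 4*log(cos(c/2))


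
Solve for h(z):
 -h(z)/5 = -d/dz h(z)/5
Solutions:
 h(z) = C1*exp(z)


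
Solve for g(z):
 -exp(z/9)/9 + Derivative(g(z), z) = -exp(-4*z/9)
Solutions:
 g(z) = C1 + exp(z/9) + 9*exp(-4*z/9)/4


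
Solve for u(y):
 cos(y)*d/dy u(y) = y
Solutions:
 u(y) = C1 + Integral(y/cos(y), y)


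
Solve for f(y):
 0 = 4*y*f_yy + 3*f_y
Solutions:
 f(y) = C1 + C2*y^(1/4)


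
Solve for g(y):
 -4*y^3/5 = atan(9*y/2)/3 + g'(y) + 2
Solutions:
 g(y) = C1 - y^4/5 - y*atan(9*y/2)/3 - 2*y + log(81*y^2 + 4)/27


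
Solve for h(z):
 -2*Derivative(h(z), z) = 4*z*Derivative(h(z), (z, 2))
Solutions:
 h(z) = C1 + C2*sqrt(z)


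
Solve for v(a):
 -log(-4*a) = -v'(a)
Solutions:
 v(a) = C1 + a*log(-a) + a*(-1 + 2*log(2))


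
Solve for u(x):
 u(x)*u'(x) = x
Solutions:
 u(x) = -sqrt(C1 + x^2)
 u(x) = sqrt(C1 + x^2)


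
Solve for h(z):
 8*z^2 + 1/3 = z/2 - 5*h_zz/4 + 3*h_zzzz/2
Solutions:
 h(z) = C1 + C2*z + C3*exp(-sqrt(30)*z/6) + C4*exp(sqrt(30)*z/6) - 8*z^4/15 + z^3/15 - 586*z^2/75


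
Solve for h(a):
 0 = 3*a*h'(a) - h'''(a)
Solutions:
 h(a) = C1 + Integral(C2*airyai(3^(1/3)*a) + C3*airybi(3^(1/3)*a), a)


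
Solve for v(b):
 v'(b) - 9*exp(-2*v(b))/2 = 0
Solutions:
 v(b) = log(-sqrt(C1 + 9*b))
 v(b) = log(C1 + 9*b)/2


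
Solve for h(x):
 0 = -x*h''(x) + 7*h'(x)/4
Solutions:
 h(x) = C1 + C2*x^(11/4)


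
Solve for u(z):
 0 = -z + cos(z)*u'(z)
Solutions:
 u(z) = C1 + Integral(z/cos(z), z)


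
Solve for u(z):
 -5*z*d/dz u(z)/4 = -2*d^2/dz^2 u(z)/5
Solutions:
 u(z) = C1 + C2*erfi(5*z/4)


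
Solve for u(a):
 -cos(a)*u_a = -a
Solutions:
 u(a) = C1 + Integral(a/cos(a), a)


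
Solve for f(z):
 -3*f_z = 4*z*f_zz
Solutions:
 f(z) = C1 + C2*z^(1/4)


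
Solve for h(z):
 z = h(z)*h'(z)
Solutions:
 h(z) = -sqrt(C1 + z^2)
 h(z) = sqrt(C1 + z^2)


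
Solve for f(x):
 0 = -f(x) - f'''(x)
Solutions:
 f(x) = C3*exp(-x) + (C1*sin(sqrt(3)*x/2) + C2*cos(sqrt(3)*x/2))*exp(x/2)


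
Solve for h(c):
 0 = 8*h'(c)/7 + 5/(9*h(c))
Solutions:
 h(c) = -sqrt(C1 - 35*c)/6
 h(c) = sqrt(C1 - 35*c)/6


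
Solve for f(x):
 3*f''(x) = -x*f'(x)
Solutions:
 f(x) = C1 + C2*erf(sqrt(6)*x/6)


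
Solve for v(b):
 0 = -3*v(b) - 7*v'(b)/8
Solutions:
 v(b) = C1*exp(-24*b/7)


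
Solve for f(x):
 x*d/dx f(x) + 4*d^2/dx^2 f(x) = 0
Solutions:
 f(x) = C1 + C2*erf(sqrt(2)*x/4)


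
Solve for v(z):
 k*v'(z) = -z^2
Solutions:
 v(z) = C1 - z^3/(3*k)


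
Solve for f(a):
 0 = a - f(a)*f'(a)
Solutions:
 f(a) = -sqrt(C1 + a^2)
 f(a) = sqrt(C1 + a^2)


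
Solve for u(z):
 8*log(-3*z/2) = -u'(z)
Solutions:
 u(z) = C1 - 8*z*log(-z) + 8*z*(-log(3) + log(2) + 1)


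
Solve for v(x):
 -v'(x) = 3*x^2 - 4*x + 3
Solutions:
 v(x) = C1 - x^3 + 2*x^2 - 3*x


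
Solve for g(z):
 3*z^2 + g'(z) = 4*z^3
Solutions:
 g(z) = C1 + z^4 - z^3


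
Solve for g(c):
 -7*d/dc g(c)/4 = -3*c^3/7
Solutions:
 g(c) = C1 + 3*c^4/49


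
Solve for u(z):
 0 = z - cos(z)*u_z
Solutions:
 u(z) = C1 + Integral(z/cos(z), z)


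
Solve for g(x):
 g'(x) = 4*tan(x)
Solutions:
 g(x) = C1 - 4*log(cos(x))


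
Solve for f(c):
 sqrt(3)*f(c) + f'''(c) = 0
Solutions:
 f(c) = C3*exp(-3^(1/6)*c) + (C1*sin(3^(2/3)*c/2) + C2*cos(3^(2/3)*c/2))*exp(3^(1/6)*c/2)


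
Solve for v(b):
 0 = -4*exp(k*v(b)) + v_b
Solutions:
 v(b) = Piecewise((log(-1/(C1*k + 4*b*k))/k, Ne(k, 0)), (nan, True))
 v(b) = Piecewise((C1 + 4*b, Eq(k, 0)), (nan, True))


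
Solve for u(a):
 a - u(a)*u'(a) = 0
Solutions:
 u(a) = -sqrt(C1 + a^2)
 u(a) = sqrt(C1 + a^2)


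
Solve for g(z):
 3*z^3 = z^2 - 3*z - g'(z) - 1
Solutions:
 g(z) = C1 - 3*z^4/4 + z^3/3 - 3*z^2/2 - z


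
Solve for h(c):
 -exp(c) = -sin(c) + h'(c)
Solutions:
 h(c) = C1 - exp(c) - cos(c)


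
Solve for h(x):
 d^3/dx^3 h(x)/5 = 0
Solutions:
 h(x) = C1 + C2*x + C3*x^2


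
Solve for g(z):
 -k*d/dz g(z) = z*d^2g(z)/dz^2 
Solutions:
 g(z) = C1 + z^(1 - re(k))*(C2*sin(log(z)*Abs(im(k))) + C3*cos(log(z)*im(k)))


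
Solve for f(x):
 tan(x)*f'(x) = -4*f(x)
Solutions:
 f(x) = C1/sin(x)^4


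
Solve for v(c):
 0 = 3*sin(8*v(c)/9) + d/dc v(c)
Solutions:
 3*c + 9*log(cos(8*v(c)/9) - 1)/16 - 9*log(cos(8*v(c)/9) + 1)/16 = C1


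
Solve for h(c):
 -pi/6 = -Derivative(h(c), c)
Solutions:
 h(c) = C1 + pi*c/6


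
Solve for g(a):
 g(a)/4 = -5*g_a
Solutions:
 g(a) = C1*exp(-a/20)


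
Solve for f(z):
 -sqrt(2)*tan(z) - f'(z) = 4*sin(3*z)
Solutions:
 f(z) = C1 + sqrt(2)*log(cos(z)) + 4*cos(3*z)/3


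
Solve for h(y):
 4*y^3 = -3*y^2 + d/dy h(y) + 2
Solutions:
 h(y) = C1 + y^4 + y^3 - 2*y


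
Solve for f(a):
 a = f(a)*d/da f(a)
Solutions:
 f(a) = -sqrt(C1 + a^2)
 f(a) = sqrt(C1 + a^2)


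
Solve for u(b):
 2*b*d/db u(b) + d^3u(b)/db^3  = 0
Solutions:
 u(b) = C1 + Integral(C2*airyai(-2^(1/3)*b) + C3*airybi(-2^(1/3)*b), b)


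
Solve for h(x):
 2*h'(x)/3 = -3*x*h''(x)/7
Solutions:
 h(x) = C1 + C2/x^(5/9)


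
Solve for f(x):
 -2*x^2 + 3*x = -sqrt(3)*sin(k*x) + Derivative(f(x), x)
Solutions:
 f(x) = C1 - 2*x^3/3 + 3*x^2/2 - sqrt(3)*cos(k*x)/k


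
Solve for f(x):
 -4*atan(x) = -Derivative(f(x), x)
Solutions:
 f(x) = C1 + 4*x*atan(x) - 2*log(x^2 + 1)


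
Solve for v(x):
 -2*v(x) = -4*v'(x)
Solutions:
 v(x) = C1*exp(x/2)


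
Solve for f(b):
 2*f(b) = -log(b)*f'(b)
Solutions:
 f(b) = C1*exp(-2*li(b))


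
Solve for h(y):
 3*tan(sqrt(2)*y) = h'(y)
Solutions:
 h(y) = C1 - 3*sqrt(2)*log(cos(sqrt(2)*y))/2


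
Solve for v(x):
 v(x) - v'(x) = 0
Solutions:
 v(x) = C1*exp(x)


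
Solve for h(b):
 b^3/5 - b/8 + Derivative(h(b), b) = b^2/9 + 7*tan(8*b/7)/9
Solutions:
 h(b) = C1 - b^4/20 + b^3/27 + b^2/16 - 49*log(cos(8*b/7))/72


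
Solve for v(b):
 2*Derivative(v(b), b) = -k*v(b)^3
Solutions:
 v(b) = -sqrt(-1/(C1 - b*k))
 v(b) = sqrt(-1/(C1 - b*k))


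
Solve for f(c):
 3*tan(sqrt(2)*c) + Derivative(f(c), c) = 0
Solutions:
 f(c) = C1 + 3*sqrt(2)*log(cos(sqrt(2)*c))/2


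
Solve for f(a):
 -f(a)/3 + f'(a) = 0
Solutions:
 f(a) = C1*exp(a/3)


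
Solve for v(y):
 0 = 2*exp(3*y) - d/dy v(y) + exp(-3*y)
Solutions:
 v(y) = C1 + 2*exp(3*y)/3 - exp(-3*y)/3


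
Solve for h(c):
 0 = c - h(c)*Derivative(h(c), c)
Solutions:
 h(c) = -sqrt(C1 + c^2)
 h(c) = sqrt(C1 + c^2)


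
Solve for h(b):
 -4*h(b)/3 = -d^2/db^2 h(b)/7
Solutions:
 h(b) = C1*exp(-2*sqrt(21)*b/3) + C2*exp(2*sqrt(21)*b/3)


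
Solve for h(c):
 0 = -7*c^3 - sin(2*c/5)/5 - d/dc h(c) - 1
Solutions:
 h(c) = C1 - 7*c^4/4 - c + cos(2*c/5)/2


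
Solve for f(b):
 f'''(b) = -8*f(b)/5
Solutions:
 f(b) = C3*exp(-2*5^(2/3)*b/5) + (C1*sin(sqrt(3)*5^(2/3)*b/5) + C2*cos(sqrt(3)*5^(2/3)*b/5))*exp(5^(2/3)*b/5)


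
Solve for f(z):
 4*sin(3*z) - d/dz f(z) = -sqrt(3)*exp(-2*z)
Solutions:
 f(z) = C1 - 4*cos(3*z)/3 - sqrt(3)*exp(-2*z)/2


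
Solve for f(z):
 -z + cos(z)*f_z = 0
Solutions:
 f(z) = C1 + Integral(z/cos(z), z)


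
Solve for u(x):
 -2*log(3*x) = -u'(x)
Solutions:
 u(x) = C1 + 2*x*log(x) - 2*x + x*log(9)


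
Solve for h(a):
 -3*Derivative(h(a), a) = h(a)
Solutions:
 h(a) = C1*exp(-a/3)


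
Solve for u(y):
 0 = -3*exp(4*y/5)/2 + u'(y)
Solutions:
 u(y) = C1 + 15*exp(4*y/5)/8


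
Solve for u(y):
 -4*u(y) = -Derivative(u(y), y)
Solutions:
 u(y) = C1*exp(4*y)


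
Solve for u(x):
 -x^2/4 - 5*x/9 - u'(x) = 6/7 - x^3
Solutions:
 u(x) = C1 + x^4/4 - x^3/12 - 5*x^2/18 - 6*x/7


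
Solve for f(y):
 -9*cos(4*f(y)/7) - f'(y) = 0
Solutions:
 9*y - 7*log(sin(4*f(y)/7) - 1)/8 + 7*log(sin(4*f(y)/7) + 1)/8 = C1


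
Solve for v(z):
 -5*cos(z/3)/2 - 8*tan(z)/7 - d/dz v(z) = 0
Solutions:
 v(z) = C1 + 8*log(cos(z))/7 - 15*sin(z/3)/2


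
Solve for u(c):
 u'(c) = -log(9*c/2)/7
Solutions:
 u(c) = C1 - c*log(c)/7 - 2*c*log(3)/7 + c*log(2)/7 + c/7


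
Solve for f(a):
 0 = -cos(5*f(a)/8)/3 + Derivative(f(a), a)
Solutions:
 -a/3 - 4*log(sin(5*f(a)/8) - 1)/5 + 4*log(sin(5*f(a)/8) + 1)/5 = C1


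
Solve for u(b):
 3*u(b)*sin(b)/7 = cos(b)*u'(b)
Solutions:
 u(b) = C1/cos(b)^(3/7)


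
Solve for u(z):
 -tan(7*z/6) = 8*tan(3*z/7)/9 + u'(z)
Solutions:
 u(z) = C1 + 56*log(cos(3*z/7))/27 + 6*log(cos(7*z/6))/7


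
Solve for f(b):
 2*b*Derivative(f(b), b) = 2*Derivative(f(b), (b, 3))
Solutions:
 f(b) = C1 + Integral(C2*airyai(b) + C3*airybi(b), b)


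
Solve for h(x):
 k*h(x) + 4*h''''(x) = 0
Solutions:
 h(x) = C1*exp(-sqrt(2)*x*(-k)^(1/4)/2) + C2*exp(sqrt(2)*x*(-k)^(1/4)/2) + C3*exp(-sqrt(2)*I*x*(-k)^(1/4)/2) + C4*exp(sqrt(2)*I*x*(-k)^(1/4)/2)


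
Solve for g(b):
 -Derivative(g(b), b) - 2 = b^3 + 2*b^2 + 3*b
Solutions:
 g(b) = C1 - b^4/4 - 2*b^3/3 - 3*b^2/2 - 2*b


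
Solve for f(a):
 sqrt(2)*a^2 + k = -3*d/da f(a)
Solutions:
 f(a) = C1 - sqrt(2)*a^3/9 - a*k/3


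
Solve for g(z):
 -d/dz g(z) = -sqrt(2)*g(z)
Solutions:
 g(z) = C1*exp(sqrt(2)*z)


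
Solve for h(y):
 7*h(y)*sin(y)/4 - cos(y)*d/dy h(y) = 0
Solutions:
 h(y) = C1/cos(y)^(7/4)


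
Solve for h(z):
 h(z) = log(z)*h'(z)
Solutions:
 h(z) = C1*exp(li(z))


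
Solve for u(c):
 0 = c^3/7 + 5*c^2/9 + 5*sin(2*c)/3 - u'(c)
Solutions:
 u(c) = C1 + c^4/28 + 5*c^3/27 - 5*cos(2*c)/6


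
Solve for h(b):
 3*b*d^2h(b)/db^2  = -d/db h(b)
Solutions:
 h(b) = C1 + C2*b^(2/3)


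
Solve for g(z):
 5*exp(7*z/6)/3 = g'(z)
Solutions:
 g(z) = C1 + 10*exp(7*z/6)/7


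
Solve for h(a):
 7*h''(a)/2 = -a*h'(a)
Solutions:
 h(a) = C1 + C2*erf(sqrt(7)*a/7)


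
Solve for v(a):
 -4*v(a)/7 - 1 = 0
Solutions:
 v(a) = -7/4


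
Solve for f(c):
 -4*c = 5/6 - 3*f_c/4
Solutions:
 f(c) = C1 + 8*c^2/3 + 10*c/9


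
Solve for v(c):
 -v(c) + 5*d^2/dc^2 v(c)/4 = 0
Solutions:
 v(c) = C1*exp(-2*sqrt(5)*c/5) + C2*exp(2*sqrt(5)*c/5)


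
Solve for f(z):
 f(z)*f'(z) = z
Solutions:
 f(z) = -sqrt(C1 + z^2)
 f(z) = sqrt(C1 + z^2)


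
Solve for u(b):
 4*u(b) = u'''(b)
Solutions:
 u(b) = C3*exp(2^(2/3)*b) + (C1*sin(2^(2/3)*sqrt(3)*b/2) + C2*cos(2^(2/3)*sqrt(3)*b/2))*exp(-2^(2/3)*b/2)


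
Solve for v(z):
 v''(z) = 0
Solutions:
 v(z) = C1 + C2*z


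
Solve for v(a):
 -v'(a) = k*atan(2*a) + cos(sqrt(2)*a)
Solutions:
 v(a) = C1 - k*(a*atan(2*a) - log(4*a^2 + 1)/4) - sqrt(2)*sin(sqrt(2)*a)/2


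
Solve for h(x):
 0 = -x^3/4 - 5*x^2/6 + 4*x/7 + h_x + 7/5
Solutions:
 h(x) = C1 + x^4/16 + 5*x^3/18 - 2*x^2/7 - 7*x/5


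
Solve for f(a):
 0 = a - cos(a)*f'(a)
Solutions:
 f(a) = C1 + Integral(a/cos(a), a)


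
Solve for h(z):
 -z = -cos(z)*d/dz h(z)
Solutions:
 h(z) = C1 + Integral(z/cos(z), z)


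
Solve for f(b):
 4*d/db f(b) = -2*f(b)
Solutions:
 f(b) = C1*exp(-b/2)


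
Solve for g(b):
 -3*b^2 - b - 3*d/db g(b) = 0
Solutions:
 g(b) = C1 - b^3/3 - b^2/6


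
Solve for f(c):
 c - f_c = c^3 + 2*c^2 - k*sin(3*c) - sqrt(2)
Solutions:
 f(c) = C1 - c^4/4 - 2*c^3/3 + c^2/2 + sqrt(2)*c - k*cos(3*c)/3


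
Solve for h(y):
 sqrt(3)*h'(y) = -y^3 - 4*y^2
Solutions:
 h(y) = C1 - sqrt(3)*y^4/12 - 4*sqrt(3)*y^3/9


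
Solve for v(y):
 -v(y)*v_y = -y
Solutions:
 v(y) = -sqrt(C1 + y^2)
 v(y) = sqrt(C1 + y^2)


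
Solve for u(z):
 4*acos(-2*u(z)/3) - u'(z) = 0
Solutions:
 Integral(1/acos(-2*_y/3), (_y, u(z))) = C1 + 4*z


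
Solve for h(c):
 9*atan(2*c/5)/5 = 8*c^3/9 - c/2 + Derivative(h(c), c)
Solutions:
 h(c) = C1 - 2*c^4/9 + c^2/4 + 9*c*atan(2*c/5)/5 - 9*log(4*c^2 + 25)/4


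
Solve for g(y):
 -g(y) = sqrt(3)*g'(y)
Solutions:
 g(y) = C1*exp(-sqrt(3)*y/3)


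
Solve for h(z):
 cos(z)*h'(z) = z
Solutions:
 h(z) = C1 + Integral(z/cos(z), z)


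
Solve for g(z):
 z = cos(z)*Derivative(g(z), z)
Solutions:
 g(z) = C1 + Integral(z/cos(z), z)


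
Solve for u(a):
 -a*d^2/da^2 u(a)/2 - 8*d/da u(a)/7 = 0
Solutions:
 u(a) = C1 + C2/a^(9/7)


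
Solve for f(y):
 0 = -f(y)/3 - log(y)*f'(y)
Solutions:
 f(y) = C1*exp(-li(y)/3)


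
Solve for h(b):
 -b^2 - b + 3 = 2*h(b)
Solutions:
 h(b) = -b^2/2 - b/2 + 3/2


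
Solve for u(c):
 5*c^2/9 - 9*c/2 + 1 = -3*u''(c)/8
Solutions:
 u(c) = C1 + C2*c - 10*c^4/81 + 2*c^3 - 4*c^2/3


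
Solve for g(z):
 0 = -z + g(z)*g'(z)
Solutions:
 g(z) = -sqrt(C1 + z^2)
 g(z) = sqrt(C1 + z^2)


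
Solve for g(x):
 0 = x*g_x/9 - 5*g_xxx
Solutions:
 g(x) = C1 + Integral(C2*airyai(75^(1/3)*x/15) + C3*airybi(75^(1/3)*x/15), x)


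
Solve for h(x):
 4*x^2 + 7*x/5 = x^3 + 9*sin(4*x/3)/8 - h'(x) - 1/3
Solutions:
 h(x) = C1 + x^4/4 - 4*x^3/3 - 7*x^2/10 - x/3 - 27*cos(4*x/3)/32


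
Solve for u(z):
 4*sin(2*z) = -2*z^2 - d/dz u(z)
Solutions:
 u(z) = C1 - 2*z^3/3 + 2*cos(2*z)


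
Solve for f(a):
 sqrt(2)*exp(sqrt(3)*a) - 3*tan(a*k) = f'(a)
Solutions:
 f(a) = C1 - 3*Piecewise((-log(cos(a*k))/k, Ne(k, 0)), (0, True)) + sqrt(6)*exp(sqrt(3)*a)/3


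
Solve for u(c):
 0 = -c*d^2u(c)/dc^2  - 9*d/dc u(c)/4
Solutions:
 u(c) = C1 + C2/c^(5/4)


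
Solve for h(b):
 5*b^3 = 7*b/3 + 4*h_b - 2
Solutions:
 h(b) = C1 + 5*b^4/16 - 7*b^2/24 + b/2
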